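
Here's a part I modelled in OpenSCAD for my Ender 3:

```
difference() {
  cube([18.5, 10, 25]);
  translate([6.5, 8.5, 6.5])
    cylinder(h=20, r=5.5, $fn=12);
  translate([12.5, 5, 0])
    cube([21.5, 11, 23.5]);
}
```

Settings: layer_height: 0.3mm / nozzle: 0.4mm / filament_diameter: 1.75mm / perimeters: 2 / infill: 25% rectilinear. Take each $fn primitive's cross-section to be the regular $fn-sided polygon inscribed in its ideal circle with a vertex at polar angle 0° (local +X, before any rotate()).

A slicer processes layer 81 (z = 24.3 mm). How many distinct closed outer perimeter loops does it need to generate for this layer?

1

At z = 24.3 mm: the cube (footprint 18.5×10) is included at this height; the cylinder at (6.5, 8.5): section is a regular 12-gon, circumradius r=5.5; the cube at (12.5, 5) is absent (z outside [0, 23.5]); Taking the first minus the rest: starting from the 18.5×10 cube, the r=5.5 cylinder at (6.5, 8.5) partially overlaps it — only the 61.27 mm² overlap (of its 90.75 mm²) is removed, clipping the outline — 1 connected region. The result has 1 disconnected region.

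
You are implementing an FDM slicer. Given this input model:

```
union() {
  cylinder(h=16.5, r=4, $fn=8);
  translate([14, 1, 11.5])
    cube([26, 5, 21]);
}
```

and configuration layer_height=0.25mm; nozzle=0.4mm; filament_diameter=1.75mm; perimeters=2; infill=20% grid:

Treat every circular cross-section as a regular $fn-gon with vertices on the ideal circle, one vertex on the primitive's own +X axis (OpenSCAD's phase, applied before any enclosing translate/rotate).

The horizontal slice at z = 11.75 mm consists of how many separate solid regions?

At z = 11.75 mm: the r=4 cylinder gives a regular 8-gon of circumradius 4 (constant along its height); the cube at (14, 1) is present — its section is the full 26×5 rectangle; Combining (union): the 2 present regions are separate (no shared area or edge), so areas and boundary lengths simply add and each stays a separate island — 2 connected regions. The result has 2 disconnected regions.

2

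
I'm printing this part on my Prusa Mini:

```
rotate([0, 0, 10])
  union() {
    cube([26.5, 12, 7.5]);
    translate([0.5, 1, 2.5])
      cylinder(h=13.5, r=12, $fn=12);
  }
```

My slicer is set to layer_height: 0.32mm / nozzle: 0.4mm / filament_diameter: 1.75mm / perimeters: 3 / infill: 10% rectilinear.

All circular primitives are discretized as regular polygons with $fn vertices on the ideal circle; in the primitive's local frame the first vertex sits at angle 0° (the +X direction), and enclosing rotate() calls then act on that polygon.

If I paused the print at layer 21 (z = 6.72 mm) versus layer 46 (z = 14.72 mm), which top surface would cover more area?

Layer 21 (z = 6.72): the 26.5×12 cube contributes its full rectangle (area 318.00 mm²); the r=12 cylinder at (0.5, 1) contributes a regular 12-gon of circumradius 12 (area = (12/2)·12.000²·sin(360°/12) = 432.00 mm²); Taking the union: the regions partially overlap — summed areas 750.00 mm² minus the doubly-counted overlap 124.00 mm² gives 626.00 mm² — area = 626.00 mm²; (rotated 10° about Z; rotation is an isometry so areas/perimeters/island counts are preserved). So its area = 626.00 mm². Layer 46 (z = 14.72): the cube is not intersected at this z (z outside [0, 7.5]); the r=12 cylinder at (0.5, 1) contributes a regular 12-gon of circumradius 12 (area = (12/2)·12.000²·sin(360°/12) = 432.00 mm²); Taking the union: only the r=12 cylinder at (0.5, 1) is present, so the union is just that shape — area = 432.00 mm²; (whole slice rotated 10° about Z — lengths, areas and connectivity unchanged). So its area = 432.00 mm². Layer 21 is larger (626.00 vs 432.00 mm²).

layer 21 (z = 6.72 mm)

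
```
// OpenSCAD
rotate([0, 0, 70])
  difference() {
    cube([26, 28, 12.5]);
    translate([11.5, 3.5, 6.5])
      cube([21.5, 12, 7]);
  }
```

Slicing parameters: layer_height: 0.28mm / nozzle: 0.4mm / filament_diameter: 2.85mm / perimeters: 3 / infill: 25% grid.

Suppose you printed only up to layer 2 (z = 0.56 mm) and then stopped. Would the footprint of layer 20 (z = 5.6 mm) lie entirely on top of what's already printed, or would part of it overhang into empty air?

entirely on top

Compare the two slices. At z = 0.56: the cube (footprint 26×28) is included at this height (area 728.00 mm²); the cube at (11.5, 3.5) does not reach this height (z outside [6.5, 13.5]); After the difference (first − rest): none of the subtracted shapes is present at this height, so the 26×28 cube is unchanged — area = 728.00 mm²; (whole slice rotated 70° about Z — lengths, areas and connectivity unchanged). At z = 5.6: the cube (footprint 26×28) is included at this height (area 728.00 mm²); the cube at (11.5, 3.5) does not reach this height (z outside [6.5, 13.5]); After the difference (first − rest): none of the subtracted shapes is present at this height, so the 26×28 cube is unchanged — area = 728.00 mm²; (whole slice rotated 70° about Z — lengths, areas and connectivity unchanged). Checking containment: the cross-section at z = 5.6 is a subset of the cross-section at z = 0.56.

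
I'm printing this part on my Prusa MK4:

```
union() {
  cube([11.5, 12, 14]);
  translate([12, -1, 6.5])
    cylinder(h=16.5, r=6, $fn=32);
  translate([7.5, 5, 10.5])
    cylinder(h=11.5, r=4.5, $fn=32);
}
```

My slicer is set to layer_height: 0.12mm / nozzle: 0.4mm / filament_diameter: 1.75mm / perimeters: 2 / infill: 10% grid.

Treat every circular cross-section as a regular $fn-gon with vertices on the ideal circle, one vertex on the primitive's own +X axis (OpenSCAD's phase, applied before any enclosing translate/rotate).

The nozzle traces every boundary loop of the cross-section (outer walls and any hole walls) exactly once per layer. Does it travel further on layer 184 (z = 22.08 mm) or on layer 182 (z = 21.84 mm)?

layer 182 (z = 21.84 mm)

Layer 184 (z = 22.08): the cube is not intersected at this z (z outside [0, 14]); the r=6 cylinder at (12, -1) gives a regular 32-gon of circumradius 6 (constant along its height) (perimeter = 2·32·6.000·sin(180°/32) = 37.64 mm); the cylinder at (7.5, 5) is absent (z outside [10.5, 22]); Taking the union: only the r=6 cylinder at (12, -1) is present, so the union is just that shape — boundary = 37.64 mm. So its perimeter = 37.64 mm. Layer 182 (z = 21.84): the cube is absent (z outside [0, 14]); the r=6 cylinder at (12, -1) contributes a regular 32-gon of circumradius 6 (perimeter = 2·32·6.000·sin(180°/32) = 37.64 mm); the r=4.5 cylinder at (7.5, 5) gives a regular 32-gon of circumradius 4.5 (constant along its height) (perimeter = 2·32·4.500·sin(180°/32) = 28.23 mm); Taking the union: the regions partially overlap (shared area 14.68 mm²), so the edge portions inside another operand are dropped and the merged outline is re-measured after clipping — boundary = 49.88 mm. So its perimeter = 49.88 mm. Layer 182 is larger (49.88 vs 37.64 mm).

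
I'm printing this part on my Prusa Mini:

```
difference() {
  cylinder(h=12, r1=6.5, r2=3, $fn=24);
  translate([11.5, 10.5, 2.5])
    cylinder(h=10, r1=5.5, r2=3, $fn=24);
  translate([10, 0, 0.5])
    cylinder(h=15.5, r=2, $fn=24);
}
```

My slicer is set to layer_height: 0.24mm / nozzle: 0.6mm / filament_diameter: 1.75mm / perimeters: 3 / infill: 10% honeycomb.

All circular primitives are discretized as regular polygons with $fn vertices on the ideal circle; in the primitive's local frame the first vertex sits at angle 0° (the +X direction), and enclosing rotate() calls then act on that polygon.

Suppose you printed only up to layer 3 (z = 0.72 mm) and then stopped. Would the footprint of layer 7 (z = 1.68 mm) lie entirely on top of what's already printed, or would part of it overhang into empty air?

entirely on top

Compare the two slices. At z = 0.72: the cone (r1=6.5→r2=3) has section circumradius 6.290 here — a regular 24-gon (area = (24/2)·6.290²·sin(360°/24) = 122.88 mm²); the cone at (11.5, 10.5) is absent (z outside [2.5, 12.5]); the r=2 cylinder at (10, 0) contributes a regular 24-gon of circumradius 2 (area = (24/2)·2.000²·sin(360°/24) = 12.42 mm²); After the difference (first − rest): starting from the cone (122.88 mm²), the r=2 cylinder at (10, 0) misses the remaining region (no effect) — area = 122.88 mm². At z = 1.68: the cone: at t=0.140 of its height the radius interpolates to r₁+(r₂−r₁)t = 6.010, giving a regular 24-gon of that circumradius (area = (24/2)·6.010²·sin(360°/24) = 112.18 mm²); the cone at (11.5, 10.5) is not intersected at this z (z outside [2.5, 12.5]); the cylinder at (10, 0): section is a regular 24-gon, circumradius r=2 (area = (24/2)·2.000²·sin(360°/24) = 12.42 mm²); Taking the first minus the rest: starting from the cone (112.18 mm²), the r=2 cylinder at (10, 0) misses the remaining region (no effect) — area = 112.18 mm². Checking containment: the cross-section at z = 1.68 is a subset of the cross-section at z = 0.72.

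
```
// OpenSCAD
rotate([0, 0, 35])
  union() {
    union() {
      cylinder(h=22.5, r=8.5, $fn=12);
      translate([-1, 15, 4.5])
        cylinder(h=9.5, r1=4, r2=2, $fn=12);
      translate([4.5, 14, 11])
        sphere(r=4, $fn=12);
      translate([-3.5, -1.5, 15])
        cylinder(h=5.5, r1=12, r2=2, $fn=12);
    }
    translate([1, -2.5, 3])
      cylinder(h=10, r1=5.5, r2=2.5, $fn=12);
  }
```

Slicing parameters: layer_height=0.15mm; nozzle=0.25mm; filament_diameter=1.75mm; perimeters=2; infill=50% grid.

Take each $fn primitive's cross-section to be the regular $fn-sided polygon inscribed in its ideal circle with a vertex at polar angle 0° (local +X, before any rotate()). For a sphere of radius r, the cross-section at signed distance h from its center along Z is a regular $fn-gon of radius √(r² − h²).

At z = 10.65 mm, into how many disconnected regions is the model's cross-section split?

At z = 10.65 mm: the r=8.5 cylinder contributes a regular 12-gon of circumradius 8.5; the cone at (-1, 15): at t=0.647 of its height the radius interpolates to r₁+(r₂−r₁)t = 2.705, giving a regular 12-gon of that circumradius; the r=4 sphere at (4.5, 14) slices to a regular 12-gon of circumradius 3.985 (√(r²−h²) with h=0.35 from center); the cone at (-3.5, -1.5) is absent (z outside [15, 20.5]); Merging all regions: the regions partially overlap (shared area 2.14 mm²), so overlapping operands fuse into one piece — 2 connected regions; the cone at (1, -2.5) (r1=5.5→r2=2.5) has section circumradius 3.205 here — a regular 12-gon; Merging all regions: the cone at (1, -2.5) lies entirely inside the result so far, so the union is just the result so far — 2 connected regions; (whole slice rotated 35° about Z — lengths, areas and connectivity unchanged). The result has 2 disconnected regions.

2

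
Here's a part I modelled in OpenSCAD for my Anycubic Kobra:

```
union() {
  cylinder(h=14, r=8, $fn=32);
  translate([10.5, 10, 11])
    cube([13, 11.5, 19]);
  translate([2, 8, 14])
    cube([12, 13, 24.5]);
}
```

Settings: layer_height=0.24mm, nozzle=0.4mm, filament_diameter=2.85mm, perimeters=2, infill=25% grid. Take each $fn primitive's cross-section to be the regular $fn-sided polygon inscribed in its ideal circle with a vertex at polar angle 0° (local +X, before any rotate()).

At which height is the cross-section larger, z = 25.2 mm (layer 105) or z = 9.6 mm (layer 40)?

layer 105 (z = 25.2 mm)

Layer 105 (z = 25.2): the cylinder is absent (z outside [0, 14]); the 13×11.5 cube at (10.5, 10) contributes its full rectangle (area 149.50 mm²); the cube at (2, 8) (footprint 12×13) is included at this height (area 156.00 mm²); Taking the union: the regions partially overlap — summed areas 305.50 mm² minus the doubly-counted overlap 38.50 mm² gives 267.00 mm² — area = 267.00 mm². So its area = 267.00 mm². Layer 40 (z = 9.6): the r=8 cylinder gives a regular 32-gon of circumradius 8 (constant along its height) (area = (32/2)·8.000²·sin(360°/32) = 199.77 mm²); the cube at (10.5, 10) is absent (z outside [11, 30]); the cube at (2, 8) is absent (z outside [14, 38.5]); Combining (union): only the r=8 cylinder is present, so the union is just that shape — area = 199.77 mm². So its area = 199.77 mm². Layer 105 is larger (267.00 vs 199.77 mm²).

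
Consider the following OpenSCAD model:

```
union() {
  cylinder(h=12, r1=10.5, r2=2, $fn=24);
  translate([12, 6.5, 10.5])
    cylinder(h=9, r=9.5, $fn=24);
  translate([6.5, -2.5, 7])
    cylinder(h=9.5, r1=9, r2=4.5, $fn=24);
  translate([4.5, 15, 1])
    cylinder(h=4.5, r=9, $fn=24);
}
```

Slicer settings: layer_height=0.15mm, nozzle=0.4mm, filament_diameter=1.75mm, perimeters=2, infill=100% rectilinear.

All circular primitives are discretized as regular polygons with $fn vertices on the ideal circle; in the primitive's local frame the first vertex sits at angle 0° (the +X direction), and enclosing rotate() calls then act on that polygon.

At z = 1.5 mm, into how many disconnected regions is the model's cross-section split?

At z = 1.5 mm: the cone: at t=0.125 of its height the radius interpolates to r₁+(r₂−r₁)t = 9.438, giving a regular 24-gon of that circumradius; the cylinder at (12, 6.5) does not reach this height (z outside [10.5, 19.5]); the cone at (6.5, -2.5) is absent (z outside [7, 16.5]); the r=9 cylinder at (4.5, 15) gives a regular 24-gon of circumradius 9 (constant along its height); Merging all regions: the regions partially overlap (shared area 17.25 mm²), so overlapping operands fuse into one piece — 1 connected region. The result has 1 disconnected region.

1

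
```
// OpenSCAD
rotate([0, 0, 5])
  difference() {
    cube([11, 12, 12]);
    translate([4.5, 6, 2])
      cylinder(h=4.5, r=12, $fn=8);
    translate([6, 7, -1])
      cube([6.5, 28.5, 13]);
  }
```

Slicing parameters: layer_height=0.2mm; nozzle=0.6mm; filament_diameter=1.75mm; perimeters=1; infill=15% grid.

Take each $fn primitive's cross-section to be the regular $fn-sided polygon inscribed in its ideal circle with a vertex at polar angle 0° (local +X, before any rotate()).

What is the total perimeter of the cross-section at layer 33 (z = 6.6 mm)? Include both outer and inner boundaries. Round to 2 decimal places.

At z = 6.6 mm: the cube is present — its section is the full 11×12 rectangle (perimeter 46.00 mm); the cylinder at (4.5, 6) is absent (z outside [2, 6.5]); the cube at (6, 7) (footprint 6.5×28.5) is included at this height (perimeter 70.00 mm); After the difference (first − rest): starting from the 11×12 cube, the 6.5×28.5 cube at (6, 7) partially overlaps it — only the 25.00 mm² overlap (of its 185.25 mm²) is removed, clipping the outline — boundary = 46.00 mm; (rotated 5° about Z; rotation is an isometry so areas/perimeters/island counts are preserved). Overall, the cross-section is a single solid region. Total boundary length (outer) = 46.00 mm.

46.00 mm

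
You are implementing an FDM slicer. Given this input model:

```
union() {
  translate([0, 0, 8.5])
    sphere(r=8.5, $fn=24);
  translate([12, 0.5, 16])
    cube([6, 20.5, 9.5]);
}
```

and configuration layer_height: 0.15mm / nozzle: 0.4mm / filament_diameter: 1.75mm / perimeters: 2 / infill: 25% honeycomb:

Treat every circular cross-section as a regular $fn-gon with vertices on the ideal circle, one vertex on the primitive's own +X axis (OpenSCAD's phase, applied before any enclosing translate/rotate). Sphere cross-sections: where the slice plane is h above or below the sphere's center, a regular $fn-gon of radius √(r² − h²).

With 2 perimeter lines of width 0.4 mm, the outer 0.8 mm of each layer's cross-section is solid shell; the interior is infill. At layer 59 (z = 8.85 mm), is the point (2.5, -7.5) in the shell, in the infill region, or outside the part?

At z = 8.85 mm: the r=8.5 sphere slices to a regular 24-gon of circumradius 8.493 (√(r²−h²) with h=0.35 from center); the cube at (12, 0.5) is not intersected at this z (z outside [16, 25.5]); Merging all regions: only the r=8.5 sphere is present, so the union is just that shape — 1 connected region. Overall, the cross-section is a single solid region. The nearest boundary edge runs (2.20, -8.20)→(4.25, -7.35); distance from the point to it = 0.53 mm. The point is inside the cross-section, 0.53 mm from the nearest boundary — within the 0.8 mm shell band (2 × 0.4).

shell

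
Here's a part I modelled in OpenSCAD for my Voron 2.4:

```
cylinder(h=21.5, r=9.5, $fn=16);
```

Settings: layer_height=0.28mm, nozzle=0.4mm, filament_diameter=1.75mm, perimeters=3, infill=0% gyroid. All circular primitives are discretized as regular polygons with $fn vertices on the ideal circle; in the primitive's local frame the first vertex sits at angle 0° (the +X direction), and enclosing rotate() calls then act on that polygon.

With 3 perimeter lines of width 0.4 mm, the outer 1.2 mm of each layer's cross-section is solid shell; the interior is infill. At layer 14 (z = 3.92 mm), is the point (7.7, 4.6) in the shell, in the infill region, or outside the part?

At z = 3.92 mm: the cylinder: section is a regular 16-gon, circumradius r=9.5. Overall, the cross-section is a single solid region. The nearest boundary edge runs (8.78, 3.64)→(6.72, 6.72); distance from the point to it = 0.36 mm. The point is inside the cross-section, 0.36 mm from the nearest boundary — within the 1.2 mm shell band (3 × 0.4).

shell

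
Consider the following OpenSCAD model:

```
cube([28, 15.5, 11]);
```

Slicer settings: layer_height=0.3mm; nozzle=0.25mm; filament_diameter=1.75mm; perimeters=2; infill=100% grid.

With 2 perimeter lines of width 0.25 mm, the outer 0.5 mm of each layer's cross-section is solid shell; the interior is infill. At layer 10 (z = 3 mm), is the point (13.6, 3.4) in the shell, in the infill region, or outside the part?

infill

At z = 3 mm: the cube is present — its section is the full 28×15.5 rectangle. Overall, the cross-section is a single solid region. The nearest boundary edge runs (0.00, 0.00)→(28.00, 0.00); distance from the point to it = 3.40 mm. The point is inside the cross-section and 3.40 mm from the nearest boundary — more than the 0.5 mm shell width (2 × 0.25), so it's in the infill interior.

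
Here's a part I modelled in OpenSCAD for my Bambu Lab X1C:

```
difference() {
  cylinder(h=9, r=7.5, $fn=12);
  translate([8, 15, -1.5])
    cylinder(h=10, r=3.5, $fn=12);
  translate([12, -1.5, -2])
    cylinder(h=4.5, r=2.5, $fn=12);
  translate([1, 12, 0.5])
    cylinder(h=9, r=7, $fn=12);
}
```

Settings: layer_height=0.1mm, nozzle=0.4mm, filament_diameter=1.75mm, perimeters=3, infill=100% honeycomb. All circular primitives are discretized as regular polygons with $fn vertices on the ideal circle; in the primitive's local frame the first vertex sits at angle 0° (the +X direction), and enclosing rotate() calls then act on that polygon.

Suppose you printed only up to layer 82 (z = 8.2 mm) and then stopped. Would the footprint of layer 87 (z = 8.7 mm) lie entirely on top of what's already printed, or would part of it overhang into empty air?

entirely on top

Compare the two slices. At z = 8.2: the r=7.5 cylinder gives a regular 12-gon of circumradius 7.5 (constant along its height) (area = (12/2)·7.500²·sin(360°/12) = 168.75 mm²); the r=3.5 cylinder at (8, 15) contributes a regular 12-gon of circumradius 3.5 (area = (12/2)·3.500²·sin(360°/12) = 36.75 mm²); the cylinder at (12, -1.5) does not reach this height (z outside [-2, 2.5]); the r=7 cylinder at (1, 12) contributes a regular 12-gon of circumradius 7 (area = (12/2)·7.000²·sin(360°/12) = 147.00 mm²); Subtracting the remaining from the first: starting from the r=7.5 cylinder (168.75 mm²), the r=3.5 cylinder at (8, 15) misses the remaining region (no effect); the r=7 cylinder at (1, 12) partially overlaps it — only the 10.79 mm² overlap (of its 147.00 mm²) is removed, clipping the outline — area = 157.96 mm². At z = 8.7: the cylinder: section is a regular 12-gon, circumradius r=7.5 (area = (12/2)·7.500²·sin(360°/12) = 168.75 mm²); the cylinder at (8, 15) is absent (z outside [-1.5, 8.5]); the cylinder at (12, -1.5) is not intersected at this z (z outside [-2, 2.5]); the cylinder at (1, 12): section is a regular 12-gon, circumradius r=7 (area = (12/2)·7.000²·sin(360°/12) = 147.00 mm²); Subtracting the remaining from the first: starting from the r=7.5 cylinder (168.75 mm²), the r=7 cylinder at (1, 12) partially overlaps it — only the 10.79 mm² overlap (of its 147.00 mm²) is removed, clipping the outline — area = 157.96 mm². Checking containment: the cross-section at z = 8.7 is a subset of the cross-section at z = 8.2.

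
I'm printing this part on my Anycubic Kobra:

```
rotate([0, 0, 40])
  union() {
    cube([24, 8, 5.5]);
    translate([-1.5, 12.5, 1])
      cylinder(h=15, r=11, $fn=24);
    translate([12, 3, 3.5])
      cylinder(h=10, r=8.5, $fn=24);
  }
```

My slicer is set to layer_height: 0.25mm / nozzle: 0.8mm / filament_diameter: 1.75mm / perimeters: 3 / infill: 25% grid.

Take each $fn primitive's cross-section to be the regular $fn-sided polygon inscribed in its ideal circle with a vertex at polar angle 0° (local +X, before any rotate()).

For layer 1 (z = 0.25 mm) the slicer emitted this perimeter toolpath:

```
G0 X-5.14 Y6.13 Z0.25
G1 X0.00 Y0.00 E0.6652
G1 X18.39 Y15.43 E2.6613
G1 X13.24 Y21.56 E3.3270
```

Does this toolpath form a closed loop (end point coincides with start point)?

no

Start point (G0): (-5.14, 6.13). End point (last G1): the path does not return to the start — open.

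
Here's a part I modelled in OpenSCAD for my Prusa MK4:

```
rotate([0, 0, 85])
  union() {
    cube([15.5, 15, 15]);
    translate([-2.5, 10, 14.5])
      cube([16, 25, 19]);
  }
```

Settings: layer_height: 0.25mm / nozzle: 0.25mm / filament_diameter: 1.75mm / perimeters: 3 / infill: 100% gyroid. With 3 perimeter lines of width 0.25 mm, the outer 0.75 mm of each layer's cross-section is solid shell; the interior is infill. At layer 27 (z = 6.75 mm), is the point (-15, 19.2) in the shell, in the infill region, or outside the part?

outside

At z = 6.75 mm: the 15.5×15 cube contributes its full rectangle; the cube at (-2.5, 10) does not reach this height (z outside [14.5, 33.5]); Taking the union: only the 15.5×15 cube is present, so the union is just that shape — 1 connected region; (whole slice rotated 85° about Z — lengths, areas and connectivity unchanged). Overall, the cross-section is a single solid region. Undo the 85° rotation: the query point maps to (17.820, 16.616) in the un-rotated model frame. The nearest boundary edge runs (15.50, 0.00)→(15.50, 15.00); distance from the point to it = 2.83 mm. The point is not inside any of the regions above, so it lies outside the cross-section (2.83 mm from the nearest boundary).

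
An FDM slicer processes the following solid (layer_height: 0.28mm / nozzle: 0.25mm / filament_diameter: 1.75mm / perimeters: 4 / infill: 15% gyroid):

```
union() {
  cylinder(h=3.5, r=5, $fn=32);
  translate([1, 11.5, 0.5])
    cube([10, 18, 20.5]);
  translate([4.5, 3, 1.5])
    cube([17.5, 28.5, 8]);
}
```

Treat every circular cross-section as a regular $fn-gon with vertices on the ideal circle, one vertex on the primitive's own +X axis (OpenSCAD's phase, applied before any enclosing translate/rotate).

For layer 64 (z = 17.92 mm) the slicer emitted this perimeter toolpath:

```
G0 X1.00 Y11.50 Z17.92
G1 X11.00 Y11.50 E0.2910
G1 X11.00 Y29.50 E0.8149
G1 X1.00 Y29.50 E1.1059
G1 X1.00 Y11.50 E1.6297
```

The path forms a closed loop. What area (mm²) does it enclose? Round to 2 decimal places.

Apply the shoelace formula to the sequence of (X, Y) vertices; enclosed area = 180.00 mm².

180.00 mm²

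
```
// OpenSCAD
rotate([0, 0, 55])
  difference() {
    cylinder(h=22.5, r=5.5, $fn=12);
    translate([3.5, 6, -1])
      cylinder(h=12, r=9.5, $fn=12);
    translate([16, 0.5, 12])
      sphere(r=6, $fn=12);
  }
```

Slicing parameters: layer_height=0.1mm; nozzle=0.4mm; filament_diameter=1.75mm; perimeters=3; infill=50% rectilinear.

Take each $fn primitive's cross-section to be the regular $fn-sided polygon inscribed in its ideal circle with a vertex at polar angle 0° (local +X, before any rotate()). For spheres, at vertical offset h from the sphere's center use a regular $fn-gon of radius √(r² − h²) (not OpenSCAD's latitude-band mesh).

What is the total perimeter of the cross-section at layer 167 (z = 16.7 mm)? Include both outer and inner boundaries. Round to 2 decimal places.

At z = 16.7 mm: the cylinder: section is a regular 12-gon, circumradius r=5.5 (perimeter = 2·12·5.500·sin(180°/12) = 34.16 mm); the cylinder at (3.5, 6) is absent (z outside [-1, 11]); the r=6 sphere at (16, 0.5) contributes a regular 12-gon of circumradius √(6²−4.7²) = 3.730 (perimeter = 2·12·3.730·sin(180°/12) = 23.17 mm); Subtracting the remaining from the first: starting from the r=5.5 cylinder, the r=6 sphere at (16, 0.5) misses the remaining region (no effect) — boundary = 34.16 mm; (whole slice rotated 55° about Z — lengths, areas and connectivity unchanged). Overall, the cross-section is a single solid region. Total boundary length (outer) = 34.16 mm.

34.16 mm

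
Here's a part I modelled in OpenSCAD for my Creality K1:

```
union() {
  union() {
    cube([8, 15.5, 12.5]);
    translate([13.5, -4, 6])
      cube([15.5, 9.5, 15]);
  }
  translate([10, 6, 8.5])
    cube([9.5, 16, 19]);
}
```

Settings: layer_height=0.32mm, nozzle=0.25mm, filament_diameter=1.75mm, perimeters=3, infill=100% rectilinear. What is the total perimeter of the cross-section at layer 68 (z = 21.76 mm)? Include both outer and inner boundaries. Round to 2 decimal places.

At z = 21.76 mm: the cube does not reach this height (z outside [0, 12.5]); the cube at (13.5, -4) does not reach this height (z outside [6, 21]); Combining (union): nothing is present at this height; the cube at (10, 6) is present — its section is the full 9.5×16 rectangle (perimeter 51.00 mm); Merging all regions: only the 9.5×16 cube at (10, 6) is present, so the union is just that shape — boundary = 51.00 mm. Overall, the cross-section is a single solid region. Total boundary length (outer) = 51.00 mm.

51.00 mm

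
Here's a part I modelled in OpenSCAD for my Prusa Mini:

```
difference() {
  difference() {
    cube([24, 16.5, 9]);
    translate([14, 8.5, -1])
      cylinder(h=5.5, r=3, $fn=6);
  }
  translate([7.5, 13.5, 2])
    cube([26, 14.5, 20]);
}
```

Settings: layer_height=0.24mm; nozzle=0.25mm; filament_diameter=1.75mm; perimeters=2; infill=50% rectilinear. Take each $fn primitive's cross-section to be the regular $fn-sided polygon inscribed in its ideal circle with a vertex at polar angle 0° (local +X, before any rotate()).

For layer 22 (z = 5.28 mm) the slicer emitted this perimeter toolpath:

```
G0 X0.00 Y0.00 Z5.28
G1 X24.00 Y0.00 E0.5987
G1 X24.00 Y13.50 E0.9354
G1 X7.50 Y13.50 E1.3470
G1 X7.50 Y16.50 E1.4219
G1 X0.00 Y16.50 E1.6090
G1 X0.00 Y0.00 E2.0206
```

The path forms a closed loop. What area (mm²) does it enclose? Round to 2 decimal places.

346.50 mm²

Apply the shoelace formula to the sequence of (X, Y) vertices; enclosed area = 346.50 mm².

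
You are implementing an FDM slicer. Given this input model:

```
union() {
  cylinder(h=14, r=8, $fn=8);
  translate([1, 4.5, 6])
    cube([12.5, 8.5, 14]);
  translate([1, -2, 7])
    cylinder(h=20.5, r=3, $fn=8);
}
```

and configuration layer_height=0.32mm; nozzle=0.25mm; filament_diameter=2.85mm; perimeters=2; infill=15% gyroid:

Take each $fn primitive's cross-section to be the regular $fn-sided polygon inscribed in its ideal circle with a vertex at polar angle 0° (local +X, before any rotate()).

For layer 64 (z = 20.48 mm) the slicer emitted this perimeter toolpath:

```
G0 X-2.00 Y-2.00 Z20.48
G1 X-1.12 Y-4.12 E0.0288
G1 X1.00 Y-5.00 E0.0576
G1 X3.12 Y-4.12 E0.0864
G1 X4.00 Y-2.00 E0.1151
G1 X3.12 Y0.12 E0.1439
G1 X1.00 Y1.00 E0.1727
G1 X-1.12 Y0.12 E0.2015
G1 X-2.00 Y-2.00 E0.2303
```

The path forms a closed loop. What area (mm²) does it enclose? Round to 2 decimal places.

25.44 mm²

Apply the shoelace formula to the sequence of (X, Y) vertices; enclosed area = 25.44 mm².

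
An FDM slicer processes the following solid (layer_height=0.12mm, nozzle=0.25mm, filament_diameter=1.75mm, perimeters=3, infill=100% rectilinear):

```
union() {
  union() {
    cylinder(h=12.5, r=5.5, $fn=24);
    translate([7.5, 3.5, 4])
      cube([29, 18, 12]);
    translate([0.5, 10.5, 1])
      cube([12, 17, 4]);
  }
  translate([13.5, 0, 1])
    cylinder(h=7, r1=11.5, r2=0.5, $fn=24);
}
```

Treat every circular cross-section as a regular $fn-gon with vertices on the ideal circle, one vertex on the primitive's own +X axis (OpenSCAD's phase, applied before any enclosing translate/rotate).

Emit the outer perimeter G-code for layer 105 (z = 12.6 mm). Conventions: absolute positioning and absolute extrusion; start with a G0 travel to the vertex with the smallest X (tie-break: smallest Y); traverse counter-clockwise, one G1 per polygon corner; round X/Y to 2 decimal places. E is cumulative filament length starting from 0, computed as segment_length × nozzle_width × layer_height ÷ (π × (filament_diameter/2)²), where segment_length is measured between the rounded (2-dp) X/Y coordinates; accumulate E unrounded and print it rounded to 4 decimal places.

At z = 12.6 mm: the cylinder is not intersected at this z (z outside [0, 12.5]); the 29×18 cube at (7.5, 3.5) contributes its full rectangle; the cube at (0.5, 10.5) is absent (z outside [1, 5]); Merging all regions: only the 29×18 cube at (7.5, 3.5) is present, so the union is just that shape — 1 connected region; the cone at (13.5, 0) is absent (z outside [1, 8]); Taking the union: only that combined region is present, so the union is just that shape — 1 connected region. The outline is a single polygon with 4 vertices. Extrusion per mm of travel: 0.25 × 0.12 / (π × 0.875²) = 0.012473. Accumulating E over each segment gives final E = 1.1724.

G0 X7.50 Y3.50 Z12.60
G1 X36.50 Y3.50 E0.3617
G1 X36.50 Y21.50 E0.5862
G1 X7.50 Y21.50 E0.9479
G1 X7.50 Y3.50 E1.1724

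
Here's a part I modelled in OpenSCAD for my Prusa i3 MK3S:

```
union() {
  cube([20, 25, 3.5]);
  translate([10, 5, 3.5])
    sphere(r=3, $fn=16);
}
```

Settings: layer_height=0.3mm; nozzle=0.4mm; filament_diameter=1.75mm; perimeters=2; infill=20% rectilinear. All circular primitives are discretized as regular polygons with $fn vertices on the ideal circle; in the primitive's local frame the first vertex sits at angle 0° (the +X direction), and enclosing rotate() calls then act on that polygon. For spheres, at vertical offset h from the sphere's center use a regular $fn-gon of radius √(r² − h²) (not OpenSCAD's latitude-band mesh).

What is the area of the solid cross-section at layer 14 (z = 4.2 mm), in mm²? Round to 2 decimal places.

26.05 mm²

At z = 4.2 mm: the cube is absent (z outside [0, 3.5]); the r=3 sphere at (10, 5) contributes a regular 16-gon of circumradius √(3²−0.7²) = 2.917 (area = (16/2)·2.917²·sin(360°/16) = 26.05 mm²); Merging all regions: only the r=3 sphere at (10, 5) is present, so the union is just that shape — area = 26.05 mm². Overall, the cross-section is a single solid region. Net area = 26.05 mm².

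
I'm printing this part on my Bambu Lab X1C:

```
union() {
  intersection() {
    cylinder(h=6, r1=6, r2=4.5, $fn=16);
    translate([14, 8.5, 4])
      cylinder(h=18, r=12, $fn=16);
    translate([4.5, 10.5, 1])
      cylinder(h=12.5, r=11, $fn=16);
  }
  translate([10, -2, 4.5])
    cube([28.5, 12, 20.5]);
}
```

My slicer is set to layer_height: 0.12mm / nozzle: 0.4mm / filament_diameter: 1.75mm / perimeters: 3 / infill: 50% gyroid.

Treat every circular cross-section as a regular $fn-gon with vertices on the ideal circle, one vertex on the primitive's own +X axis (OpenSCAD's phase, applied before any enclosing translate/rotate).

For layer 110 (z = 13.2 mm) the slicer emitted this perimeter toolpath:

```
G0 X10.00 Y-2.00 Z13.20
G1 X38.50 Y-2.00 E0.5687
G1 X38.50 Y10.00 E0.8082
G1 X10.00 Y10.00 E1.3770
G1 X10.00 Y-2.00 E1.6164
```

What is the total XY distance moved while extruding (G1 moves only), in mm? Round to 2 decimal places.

81.00 mm

Sum the Euclidean lengths of each G1 segment: total = 81.00 mm.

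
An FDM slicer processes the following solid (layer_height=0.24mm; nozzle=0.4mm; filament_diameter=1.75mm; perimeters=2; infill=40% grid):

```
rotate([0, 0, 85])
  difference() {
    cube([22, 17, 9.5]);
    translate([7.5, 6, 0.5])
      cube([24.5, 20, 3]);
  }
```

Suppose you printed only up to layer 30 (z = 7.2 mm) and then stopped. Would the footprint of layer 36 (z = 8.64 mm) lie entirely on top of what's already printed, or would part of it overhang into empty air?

entirely on top

Compare the two slices. At z = 7.2: the 22×17 cube contributes its full rectangle (area 374.00 mm²); the cube at (7.5, 6) is not intersected at this z (z outside [0.5, 3.5]); Subtracting the remaining from the first: none of the subtracted shapes is present at this height, so the 22×17 cube is unchanged — area = 374.00 mm²; (rotated 85° about Z; rotation is an isometry so areas/perimeters/island counts are preserved). At z = 8.64: the cube (footprint 22×17) is included at this height (area 374.00 mm²); the cube at (7.5, 6) is absent (z outside [0.5, 3.5]); After the difference (first − rest): none of the subtracted shapes is present at this height, so the 22×17 cube is unchanged — area = 374.00 mm²; (rotated 85° about Z; rotation is an isometry so areas/perimeters/island counts are preserved). Checking containment: the cross-section at z = 8.64 is a subset of the cross-section at z = 7.2.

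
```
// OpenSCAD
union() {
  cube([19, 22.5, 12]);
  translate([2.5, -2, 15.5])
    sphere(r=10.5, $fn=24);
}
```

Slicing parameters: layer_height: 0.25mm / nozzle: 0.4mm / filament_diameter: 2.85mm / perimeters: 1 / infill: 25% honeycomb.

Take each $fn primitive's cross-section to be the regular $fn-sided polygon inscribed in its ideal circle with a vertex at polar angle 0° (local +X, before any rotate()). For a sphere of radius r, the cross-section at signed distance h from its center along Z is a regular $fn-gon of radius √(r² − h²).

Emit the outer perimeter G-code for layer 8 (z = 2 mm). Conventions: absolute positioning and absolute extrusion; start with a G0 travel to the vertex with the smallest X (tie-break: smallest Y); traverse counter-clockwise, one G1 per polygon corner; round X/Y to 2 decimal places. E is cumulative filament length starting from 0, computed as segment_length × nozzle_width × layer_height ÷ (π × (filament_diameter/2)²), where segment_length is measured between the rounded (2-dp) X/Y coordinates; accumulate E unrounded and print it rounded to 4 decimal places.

G0 X0.00 Y0.00 Z2.00
G1 X19.00 Y0.00 E0.2978
G1 X19.00 Y22.50 E0.6505
G1 X0.00 Y22.50 E0.9484
G1 X0.00 Y0.00 E1.3011

At z = 2 mm: the cube is present — its section is the full 19×22.5 rectangle; the sphere at (2.5, -2) is absent (|z−center|=13.500 > r=10.5); Combining (union): only the 19×22.5 cube is present, so the union is just that shape — 1 connected region. The outline is a single polygon with 4 vertices. Extrusion per mm of travel: 0.4 × 0.25 / (π × 1.425²) = 0.015675. Accumulating E over each segment gives final E = 1.3011.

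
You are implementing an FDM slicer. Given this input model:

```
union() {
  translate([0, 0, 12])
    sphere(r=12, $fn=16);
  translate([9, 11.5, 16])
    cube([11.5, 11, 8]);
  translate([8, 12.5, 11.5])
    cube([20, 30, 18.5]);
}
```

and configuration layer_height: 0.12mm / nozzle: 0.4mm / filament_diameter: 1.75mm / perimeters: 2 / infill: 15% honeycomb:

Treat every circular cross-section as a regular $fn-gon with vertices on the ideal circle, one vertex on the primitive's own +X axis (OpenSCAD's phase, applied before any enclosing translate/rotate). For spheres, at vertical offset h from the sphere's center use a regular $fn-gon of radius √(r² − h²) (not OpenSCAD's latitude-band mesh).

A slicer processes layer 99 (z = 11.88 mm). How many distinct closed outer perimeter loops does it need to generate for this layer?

2

At z = 11.88 mm: the sphere: section is a regular 16-gon, circumradius = √(r²−h²) = √(12²−0.12²) = 11.999; the cube at (9, 11.5) does not reach this height (z outside [16, 24]); the cube at (8, 12.5) (footprint 20×30) is included at this height; Merging all regions: the 2 present regions are separate (no shared area or edge), so areas and boundary lengths simply add and each stays a separate island — 2 connected regions. The result has 2 disconnected regions.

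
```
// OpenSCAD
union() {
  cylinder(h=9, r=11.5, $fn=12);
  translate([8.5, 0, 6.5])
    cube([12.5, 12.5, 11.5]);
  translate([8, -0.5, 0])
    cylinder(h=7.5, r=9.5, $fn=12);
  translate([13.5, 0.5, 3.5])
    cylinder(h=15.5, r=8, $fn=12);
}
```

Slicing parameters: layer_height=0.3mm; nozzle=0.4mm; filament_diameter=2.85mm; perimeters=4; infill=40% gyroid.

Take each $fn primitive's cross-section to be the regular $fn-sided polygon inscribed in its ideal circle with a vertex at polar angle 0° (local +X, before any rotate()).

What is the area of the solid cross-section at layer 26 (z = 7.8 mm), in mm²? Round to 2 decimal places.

At z = 7.8 mm: the r=11.5 cylinder contributes a regular 12-gon of circumradius 11.5 (area = (12/2)·11.500²·sin(360°/12) = 396.75 mm²); the cube at (8.5, 0) is present — its section is the full 12.5×12.5 rectangle (area 156.25 mm²); the cylinder at (8, -0.5) is absent (z outside [0, 7.5]); the r=8 cylinder at (13.5, 0.5) gives a regular 12-gon of circumradius 8 (constant along its height) (area = (12/2)·8.000²·sin(360°/12) = 192.00 mm²); Combining (union): the regions partially overlap — summed areas 745.00 mm² minus the doubly-counted overlap 140.48 mm² gives 604.52 mm² — area = 604.52 mm². Overall, the cross-section is a single solid region. Net area = 604.52 mm².

604.52 mm²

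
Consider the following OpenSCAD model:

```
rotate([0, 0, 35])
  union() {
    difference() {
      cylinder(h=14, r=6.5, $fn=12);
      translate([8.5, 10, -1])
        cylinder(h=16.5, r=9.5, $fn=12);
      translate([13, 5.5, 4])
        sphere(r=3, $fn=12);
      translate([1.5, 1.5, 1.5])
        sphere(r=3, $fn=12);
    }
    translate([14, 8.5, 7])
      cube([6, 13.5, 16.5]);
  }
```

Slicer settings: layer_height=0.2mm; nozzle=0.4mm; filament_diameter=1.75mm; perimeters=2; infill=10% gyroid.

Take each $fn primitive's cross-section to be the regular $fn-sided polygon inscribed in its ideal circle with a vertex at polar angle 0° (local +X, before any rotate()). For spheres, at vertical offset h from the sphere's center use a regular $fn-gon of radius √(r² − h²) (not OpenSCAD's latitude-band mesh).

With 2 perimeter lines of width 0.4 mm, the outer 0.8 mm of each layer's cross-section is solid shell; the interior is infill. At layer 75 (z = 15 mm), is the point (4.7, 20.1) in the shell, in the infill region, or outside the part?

infill

At z = 15 mm: the cylinder is absent (z outside [0, 14]); the r=9.5 cylinder at (8.5, 10) contributes a regular 12-gon of circumradius 9.5; the sphere at (13, 5.5) is not intersected at this z (|z−center|=11.000 > r=3); the sphere at (1.5, 1.5) is absent (|z−center|=13.500 > r=3); Subtracting the remaining from the first: the first operand is absent here, so nothing remains; the 6×13.5 cube at (14, 8.5) contributes its full rectangle; Taking the union: only the 6×13.5 cube at (14, 8.5) is present, so the union is just that shape — 1 connected region; (whole slice rotated 35° about Z — lengths, areas and connectivity unchanged). Overall, the cross-section is a single solid region. Undo the 35° rotation: the query point maps to (15.379, 13.769) in the un-rotated model frame. The nearest boundary edge runs (14.00, 22.00)→(14.00, 8.50); distance from the point to it = 1.38 mm. The point is inside the cross-section and 1.38 mm from the nearest boundary — more than the 0.8 mm shell width (2 × 0.4), so it's in the infill interior.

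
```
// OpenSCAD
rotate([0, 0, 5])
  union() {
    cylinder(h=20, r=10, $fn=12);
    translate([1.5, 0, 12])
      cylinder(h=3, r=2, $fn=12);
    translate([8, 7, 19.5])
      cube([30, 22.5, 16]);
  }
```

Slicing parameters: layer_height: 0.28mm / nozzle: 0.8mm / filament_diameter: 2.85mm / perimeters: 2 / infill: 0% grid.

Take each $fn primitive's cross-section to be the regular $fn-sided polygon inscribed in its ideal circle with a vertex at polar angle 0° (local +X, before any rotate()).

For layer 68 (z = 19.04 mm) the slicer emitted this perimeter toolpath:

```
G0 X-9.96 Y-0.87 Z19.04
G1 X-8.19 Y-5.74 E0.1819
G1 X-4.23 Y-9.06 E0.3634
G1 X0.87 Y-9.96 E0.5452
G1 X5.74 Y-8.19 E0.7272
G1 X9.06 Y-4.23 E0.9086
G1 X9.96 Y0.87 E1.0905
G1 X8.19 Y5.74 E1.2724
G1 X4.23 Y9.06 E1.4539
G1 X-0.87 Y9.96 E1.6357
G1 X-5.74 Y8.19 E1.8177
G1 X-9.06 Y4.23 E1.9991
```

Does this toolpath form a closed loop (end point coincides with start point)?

Start point (G0): (-9.96, -0.87). End point (last G1): the path does not return to the start — open.

no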